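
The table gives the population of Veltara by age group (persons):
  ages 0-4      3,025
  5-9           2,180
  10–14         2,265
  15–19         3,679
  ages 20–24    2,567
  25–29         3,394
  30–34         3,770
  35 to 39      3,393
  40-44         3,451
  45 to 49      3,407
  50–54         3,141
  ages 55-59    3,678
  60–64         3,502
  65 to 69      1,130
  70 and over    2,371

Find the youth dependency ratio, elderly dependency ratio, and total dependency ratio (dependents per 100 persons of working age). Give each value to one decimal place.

Youth dependency ratio: 22.0
Old-age dependency ratio: 10.3
Total dependency ratio: 32.3

0–14: 3,025 + 2,180 + 2,265 = 7,470
15–64: 3,679 + 2,567 + 3,394 + 3,770 + 3,393 + 3,451 + 3,407 + 3,141 + 3,678 + 3,502 = 33,982
65+: 1,130 + 2,371 = 3,501
Youth dependency ratio = 7,470 / 33,982 × 100 = 22.0
Old-age dependency ratio = 3,501 / 33,982 × 100 = 10.3
Total dependency ratio = (7,470 + 3,501) / 33,982 × 100 = 10,971 / 33,982 × 100 = 32.3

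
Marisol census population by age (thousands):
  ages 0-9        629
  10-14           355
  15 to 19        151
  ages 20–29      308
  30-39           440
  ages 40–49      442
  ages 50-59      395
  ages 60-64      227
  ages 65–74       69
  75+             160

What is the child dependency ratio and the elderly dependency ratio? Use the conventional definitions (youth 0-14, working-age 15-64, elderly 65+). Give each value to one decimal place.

Youth dependency ratio: 50.1
Old-age dependency ratio: 11.7

0–14: 629 + 355 = 984
15–64: 151 + 308 + 440 + 442 + 395 + 227 = 1963
65+: 69 + 160 = 229
Youth dependency ratio = 984 / 1963 × 100 = 50.1
Old-age dependency ratio = 229 / 1963 × 100 = 11.7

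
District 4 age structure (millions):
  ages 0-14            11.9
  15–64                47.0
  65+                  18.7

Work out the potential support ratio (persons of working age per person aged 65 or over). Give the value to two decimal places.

Potential support ratio = 47.0 / 18.7 = 2.51

Potential support ratio: 2.51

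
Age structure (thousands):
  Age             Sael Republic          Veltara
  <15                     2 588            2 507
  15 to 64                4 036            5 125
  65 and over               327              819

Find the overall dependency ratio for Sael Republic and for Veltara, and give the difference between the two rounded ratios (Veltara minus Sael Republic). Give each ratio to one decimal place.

Sael Republic: (2 588 + 327) / 4 036 × 100 = 2 915 / 4 036 × 100 = 72.2
Veltara: (2 507 + 819) / 5 125 × 100 = 3 326 / 5 125 × 100 = 64.9

Sael Republic: 72.2
Veltara: 64.9
Difference: -7.3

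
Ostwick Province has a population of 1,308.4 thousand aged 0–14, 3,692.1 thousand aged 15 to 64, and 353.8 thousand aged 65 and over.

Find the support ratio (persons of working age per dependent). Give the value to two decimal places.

Support ratio: 2.22

Support ratio = 3,692.1 / (1,308.4 + 353.8) = 3,692.1 / 1,662.2 = 2.22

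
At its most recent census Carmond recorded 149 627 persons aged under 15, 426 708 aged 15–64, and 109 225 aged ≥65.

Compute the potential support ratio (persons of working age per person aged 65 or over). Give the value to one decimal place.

Potential support ratio = 426 708 / 109 225 = 3.9

Potential support ratio: 3.9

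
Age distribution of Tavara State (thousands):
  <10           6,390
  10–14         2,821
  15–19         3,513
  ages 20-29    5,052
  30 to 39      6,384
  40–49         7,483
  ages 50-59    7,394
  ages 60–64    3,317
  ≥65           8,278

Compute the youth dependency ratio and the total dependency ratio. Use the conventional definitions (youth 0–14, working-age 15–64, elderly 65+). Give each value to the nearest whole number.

Youth dependency ratio: 28
Total dependency ratio: 53

0–14: 6,390 + 2,821 = 9,211
15–64: 3,513 + 5,052 + 6,384 + 7,483 + 7,394 + 3,317 = 33,143
65+: 8,278
Youth dependency ratio = 9,211 / 33,143 × 100 = 28
Total dependency ratio = (9,211 + 8,278) / 33,143 × 100 = 17,489 / 33,143 × 100 = 53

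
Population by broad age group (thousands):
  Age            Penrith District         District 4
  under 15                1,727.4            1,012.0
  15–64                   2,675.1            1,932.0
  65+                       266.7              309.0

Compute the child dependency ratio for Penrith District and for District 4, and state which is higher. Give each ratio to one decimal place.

Penrith District: 64.6
District 4: 52.4
Higher: Penrith District

Penrith District: 1,727.4 / 2,675.1 × 100 = 64.6
District 4: 1,012.0 / 1,932.0 × 100 = 52.4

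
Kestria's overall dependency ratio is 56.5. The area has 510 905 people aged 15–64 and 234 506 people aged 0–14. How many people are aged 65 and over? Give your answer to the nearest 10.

Aged 65 and over: 54 160

Total dependency ratio = (youth + elderly) / working-age × 100
56.5 = (234 506 + E) / 510 905 × 100
⇒ 54 160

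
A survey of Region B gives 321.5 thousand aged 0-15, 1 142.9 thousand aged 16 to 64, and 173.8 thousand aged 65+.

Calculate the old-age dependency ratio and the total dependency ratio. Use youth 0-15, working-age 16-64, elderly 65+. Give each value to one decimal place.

Old-age dependency ratio = 173.8 / 1 142.9 × 100 = 15.2
Total dependency ratio = (321.5 + 173.8) / 1 142.9 × 100 = 495.3 / 1 142.9 × 100 = 43.3

Old-age dependency ratio: 15.2
Total dependency ratio: 43.3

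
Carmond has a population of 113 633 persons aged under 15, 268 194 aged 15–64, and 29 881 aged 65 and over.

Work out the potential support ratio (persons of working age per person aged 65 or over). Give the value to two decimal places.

Potential support ratio = 268 194 / 29 881 = 8.98

Potential support ratio: 8.98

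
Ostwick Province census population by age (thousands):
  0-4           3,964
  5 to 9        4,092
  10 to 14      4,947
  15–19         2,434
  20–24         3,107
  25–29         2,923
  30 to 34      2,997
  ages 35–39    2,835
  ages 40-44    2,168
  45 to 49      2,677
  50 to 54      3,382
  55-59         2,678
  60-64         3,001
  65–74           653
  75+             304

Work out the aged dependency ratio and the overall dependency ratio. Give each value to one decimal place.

0–14: 3,964 + 4,092 + 4,947 = 13,003
15–64: 2,434 + 3,107 + 2,923 + 2,997 + 2,835 + 2,168 + 2,677 + 3,382 + 2,678 + 3,001 = 28,202
65+: 653 + 304 = 957
Old-age dependency ratio = 957 / 28,202 × 100 = 3.4
Total dependency ratio = (13,003 + 957) / 28,202 × 100 = 13,960 / 28,202 × 100 = 49.5

Old-age dependency ratio: 3.4
Total dependency ratio: 49.5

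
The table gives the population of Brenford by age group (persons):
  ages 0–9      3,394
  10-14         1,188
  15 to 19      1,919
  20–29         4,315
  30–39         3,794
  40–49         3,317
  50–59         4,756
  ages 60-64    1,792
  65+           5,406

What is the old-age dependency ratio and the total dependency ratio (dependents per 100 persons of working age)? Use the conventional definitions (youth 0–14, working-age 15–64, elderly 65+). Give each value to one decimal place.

0–14: 3,394 + 1,188 = 4,582
15–64: 1,919 + 4,315 + 3,794 + 3,317 + 4,756 + 1,792 = 19,893
65+: 5,406
Old-age dependency ratio = 5,406 / 19,893 × 100 = 27.2
Total dependency ratio = (4,582 + 5,406) / 19,893 × 100 = 9,988 / 19,893 × 100 = 50.2

Old-age dependency ratio: 27.2
Total dependency ratio: 50.2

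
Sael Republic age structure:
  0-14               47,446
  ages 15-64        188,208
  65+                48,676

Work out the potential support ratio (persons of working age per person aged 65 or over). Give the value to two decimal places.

Potential support ratio: 3.87

Potential support ratio = 188,208 / 48,676 = 3.87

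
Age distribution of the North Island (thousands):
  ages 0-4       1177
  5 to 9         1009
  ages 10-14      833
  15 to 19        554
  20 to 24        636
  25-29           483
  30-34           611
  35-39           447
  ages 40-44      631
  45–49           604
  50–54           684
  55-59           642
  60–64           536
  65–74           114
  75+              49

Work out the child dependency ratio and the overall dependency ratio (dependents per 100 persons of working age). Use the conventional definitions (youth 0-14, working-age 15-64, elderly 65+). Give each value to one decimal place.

Youth dependency ratio: 51.8
Total dependency ratio: 54.6

0–14: 1177 + 1009 + 833 = 3019
15–64: 554 + 636 + 483 + 611 + 447 + 631 + 604 + 684 + 642 + 536 = 5828
65+: 114 + 49 = 163
Youth dependency ratio = 3019 / 5828 × 100 = 51.8
Total dependency ratio = (3019 + 163) / 5828 × 100 = 3182 / 5828 × 100 = 54.6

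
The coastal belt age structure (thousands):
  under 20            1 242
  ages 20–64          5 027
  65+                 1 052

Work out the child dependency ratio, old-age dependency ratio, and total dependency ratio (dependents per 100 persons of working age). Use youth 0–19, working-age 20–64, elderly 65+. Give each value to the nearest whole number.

Youth dependency ratio = 1 242 / 5 027 × 100 = 25
Old-age dependency ratio = 1 052 / 5 027 × 100 = 21
Total dependency ratio = (1 242 + 1 052) / 5 027 × 100 = 2 294 / 5 027 × 100 = 46

Youth dependency ratio: 25
Old-age dependency ratio: 21
Total dependency ratio: 46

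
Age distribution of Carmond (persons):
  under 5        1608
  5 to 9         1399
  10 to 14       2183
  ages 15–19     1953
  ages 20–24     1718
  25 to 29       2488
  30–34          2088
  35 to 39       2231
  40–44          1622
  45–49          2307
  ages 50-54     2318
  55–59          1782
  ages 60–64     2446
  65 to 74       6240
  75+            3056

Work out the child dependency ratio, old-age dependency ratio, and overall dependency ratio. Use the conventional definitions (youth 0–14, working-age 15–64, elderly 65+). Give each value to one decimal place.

0–14: 1608 + 1399 + 2183 = 5190
15–64: 1953 + 1718 + 2488 + 2088 + 2231 + 1622 + 2307 + 2318 + 1782 + 2446 = 20953
65+: 6240 + 3056 = 9296
Youth dependency ratio = 5190 / 20953 × 100 = 24.8
Old-age dependency ratio = 9296 / 20953 × 100 = 44.4
Total dependency ratio = (5190 + 9296) / 20953 × 100 = 14486 / 20953 × 100 = 69.1

Youth dependency ratio: 24.8
Old-age dependency ratio: 44.4
Total dependency ratio: 69.1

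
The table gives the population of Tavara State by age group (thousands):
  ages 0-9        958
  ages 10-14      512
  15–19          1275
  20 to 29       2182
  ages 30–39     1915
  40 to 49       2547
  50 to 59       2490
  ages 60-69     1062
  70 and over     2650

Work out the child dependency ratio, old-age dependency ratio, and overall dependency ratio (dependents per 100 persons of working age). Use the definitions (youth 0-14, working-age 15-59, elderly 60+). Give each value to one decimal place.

Youth dependency ratio: 14.1
Old-age dependency ratio: 35.7
Total dependency ratio: 49.8

0–14: 958 + 512 = 1470
15–59: 1275 + 2182 + 1915 + 2547 + 2490 = 10409
60+: 1062 + 2650 = 3712
Youth dependency ratio = 1470 / 10409 × 100 = 14.1
Old-age dependency ratio = 3712 / 10409 × 100 = 35.7
Total dependency ratio = (1470 + 3712) / 10409 × 100 = 5182 / 10409 × 100 = 49.8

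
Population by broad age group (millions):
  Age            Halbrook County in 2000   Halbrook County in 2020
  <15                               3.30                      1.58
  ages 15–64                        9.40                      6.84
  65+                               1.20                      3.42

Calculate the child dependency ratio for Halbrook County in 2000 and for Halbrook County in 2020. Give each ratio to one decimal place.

Halbrook County in 2000: 35.1
Halbrook County in 2020: 23.1

Halbrook County in 2000: 3.30 / 9.40 × 100 = 35.1
Halbrook County in 2020: 1.58 / 6.84 × 100 = 23.1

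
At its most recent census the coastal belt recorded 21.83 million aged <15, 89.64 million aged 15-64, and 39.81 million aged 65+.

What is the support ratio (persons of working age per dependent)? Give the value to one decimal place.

Support ratio: 1.5

Support ratio = 89.64 / (21.83 + 39.81) = 89.64 / 61.64 = 1.5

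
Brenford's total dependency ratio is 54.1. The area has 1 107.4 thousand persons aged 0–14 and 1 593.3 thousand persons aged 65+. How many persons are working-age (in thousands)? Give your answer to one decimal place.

Total dependency ratio = (youth + elderly) / working-age × 100
54.1 = (1 107.4 + 1 593.3) / W × 100
⇒ 4 992.1

Working-age: 4 992.1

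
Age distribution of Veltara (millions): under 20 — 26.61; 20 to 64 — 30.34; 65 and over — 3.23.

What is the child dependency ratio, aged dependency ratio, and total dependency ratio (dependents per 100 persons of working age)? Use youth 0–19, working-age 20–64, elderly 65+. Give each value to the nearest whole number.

Youth dependency ratio = 26.61 / 30.34 × 100 = 88
Old-age dependency ratio = 3.23 / 30.34 × 100 = 11
Total dependency ratio = (26.61 + 3.23) / 30.34 × 100 = 29.84 / 30.34 × 100 = 98

Youth dependency ratio: 88
Old-age dependency ratio: 11
Total dependency ratio: 98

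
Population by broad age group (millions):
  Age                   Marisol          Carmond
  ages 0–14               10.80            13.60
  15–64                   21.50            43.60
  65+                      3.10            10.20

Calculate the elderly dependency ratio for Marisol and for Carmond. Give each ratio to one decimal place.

Marisol: 14.4
Carmond: 23.4

Marisol: 3.10 / 21.50 × 100 = 14.4
Carmond: 10.20 / 43.60 × 100 = 23.4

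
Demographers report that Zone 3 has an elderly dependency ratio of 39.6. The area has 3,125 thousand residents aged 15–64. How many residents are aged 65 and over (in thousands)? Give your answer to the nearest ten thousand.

Old-age dependency ratio = elderly / working-age × 100
39.6 = E / 3,125 × 100
⇒ 1,240

Aged 65 and over: 1,240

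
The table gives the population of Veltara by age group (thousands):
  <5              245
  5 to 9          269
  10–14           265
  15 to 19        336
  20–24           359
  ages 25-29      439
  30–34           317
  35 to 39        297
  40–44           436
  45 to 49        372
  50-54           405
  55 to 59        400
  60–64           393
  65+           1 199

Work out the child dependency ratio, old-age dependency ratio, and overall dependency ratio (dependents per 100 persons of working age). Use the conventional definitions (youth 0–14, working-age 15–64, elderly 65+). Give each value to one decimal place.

0–14: 245 + 269 + 265 = 779
15–64: 336 + 359 + 439 + 317 + 297 + 436 + 372 + 405 + 400 + 393 = 3 754
65+: 1 199
Youth dependency ratio = 779 / 3 754 × 100 = 20.8
Old-age dependency ratio = 1 199 / 3 754 × 100 = 31.9
Total dependency ratio = (779 + 1 199) / 3 754 × 100 = 1 978 / 3 754 × 100 = 52.7

Youth dependency ratio: 20.8
Old-age dependency ratio: 31.9
Total dependency ratio: 52.7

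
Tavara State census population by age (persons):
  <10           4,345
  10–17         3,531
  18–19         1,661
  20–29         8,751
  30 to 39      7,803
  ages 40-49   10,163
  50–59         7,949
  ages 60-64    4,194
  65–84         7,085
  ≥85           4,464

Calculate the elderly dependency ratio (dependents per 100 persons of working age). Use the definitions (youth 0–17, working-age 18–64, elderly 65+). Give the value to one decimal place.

Old-age dependency ratio: 28.5

0–17: 4,345 + 3,531 = 7,876
18–64: 1,661 + 8,751 + 7,803 + 10,163 + 7,949 + 4,194 = 40,521
65+: 7,085 + 4,464 = 11,549
Old-age dependency ratio = 11,549 / 40,521 × 100 = 28.5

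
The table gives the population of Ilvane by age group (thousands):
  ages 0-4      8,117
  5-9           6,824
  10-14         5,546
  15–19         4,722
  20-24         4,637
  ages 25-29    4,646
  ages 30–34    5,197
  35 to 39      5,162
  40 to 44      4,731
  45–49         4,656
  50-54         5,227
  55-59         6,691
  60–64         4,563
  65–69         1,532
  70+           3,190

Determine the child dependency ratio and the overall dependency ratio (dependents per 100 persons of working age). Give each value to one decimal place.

0–14: 8,117 + 6,824 + 5,546 = 20,487
15–64: 4,722 + 4,637 + 4,646 + 5,197 + 5,162 + 4,731 + 4,656 + 5,227 + 6,691 + 4,563 = 50,232
65+: 1,532 + 3,190 = 4,722
Youth dependency ratio = 20,487 / 50,232 × 100 = 40.8
Total dependency ratio = (20,487 + 4,722) / 50,232 × 100 = 25,209 / 50,232 × 100 = 50.2

Youth dependency ratio: 40.8
Total dependency ratio: 50.2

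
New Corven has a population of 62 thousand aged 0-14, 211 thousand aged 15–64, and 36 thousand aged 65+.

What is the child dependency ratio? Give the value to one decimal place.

Youth dependency ratio = 62 / 211 × 100 = 29.4

Youth dependency ratio: 29.4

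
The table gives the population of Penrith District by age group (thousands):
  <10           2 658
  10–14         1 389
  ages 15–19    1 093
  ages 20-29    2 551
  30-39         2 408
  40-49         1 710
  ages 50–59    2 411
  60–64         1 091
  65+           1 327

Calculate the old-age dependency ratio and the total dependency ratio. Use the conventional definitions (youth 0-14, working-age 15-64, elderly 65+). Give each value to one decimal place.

Old-age dependency ratio: 11.8
Total dependency ratio: 47.7

0–14: 2 658 + 1 389 = 4 047
15–64: 1 093 + 2 551 + 2 408 + 1 710 + 2 411 + 1 091 = 11 264
65+: 1 327
Old-age dependency ratio = 1 327 / 11 264 × 100 = 11.8
Total dependency ratio = (4 047 + 1 327) / 11 264 × 100 = 5 374 / 11 264 × 100 = 47.7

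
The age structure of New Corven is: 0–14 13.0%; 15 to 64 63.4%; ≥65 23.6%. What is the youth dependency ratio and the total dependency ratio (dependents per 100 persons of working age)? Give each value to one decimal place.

Youth dependency ratio: 20.5
Total dependency ratio: 57.7

Youth dependency ratio = 13.0 / 63.4 × 100 = 20.5
Total dependency ratio = (13.0 + 23.6) / 63.4 × 100 = 36.6 / 63.4 × 100 = 57.7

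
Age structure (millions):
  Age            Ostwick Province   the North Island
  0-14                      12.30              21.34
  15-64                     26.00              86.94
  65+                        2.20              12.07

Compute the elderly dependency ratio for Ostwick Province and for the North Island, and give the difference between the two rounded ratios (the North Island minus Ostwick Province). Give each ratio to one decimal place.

Ostwick Province: 2.20 / 26.00 × 100 = 8.5
the North Island: 12.07 / 86.94 × 100 = 13.9

Ostwick Province: 8.5
the North Island: 13.9
Difference: +5.4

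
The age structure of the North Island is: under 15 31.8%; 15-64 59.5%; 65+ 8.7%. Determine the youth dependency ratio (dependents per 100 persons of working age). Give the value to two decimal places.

Youth dependency ratio: 53.45

Youth dependency ratio = 31.8 / 59.5 × 100 = 53.45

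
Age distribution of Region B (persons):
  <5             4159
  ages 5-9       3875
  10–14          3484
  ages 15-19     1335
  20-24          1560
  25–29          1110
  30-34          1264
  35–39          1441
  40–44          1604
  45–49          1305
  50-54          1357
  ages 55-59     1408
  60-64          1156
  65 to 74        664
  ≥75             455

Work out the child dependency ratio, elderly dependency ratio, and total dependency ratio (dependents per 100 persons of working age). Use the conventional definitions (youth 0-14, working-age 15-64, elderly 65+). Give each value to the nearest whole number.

0–14: 4159 + 3875 + 3484 = 11518
15–64: 1335 + 1560 + 1110 + 1264 + 1441 + 1604 + 1305 + 1357 + 1408 + 1156 = 13540
65+: 664 + 455 = 1119
Youth dependency ratio = 11518 / 13540 × 100 = 85
Old-age dependency ratio = 1119 / 13540 × 100 = 8
Total dependency ratio = (11518 + 1119) / 13540 × 100 = 12637 / 13540 × 100 = 93

Youth dependency ratio: 85
Old-age dependency ratio: 8
Total dependency ratio: 93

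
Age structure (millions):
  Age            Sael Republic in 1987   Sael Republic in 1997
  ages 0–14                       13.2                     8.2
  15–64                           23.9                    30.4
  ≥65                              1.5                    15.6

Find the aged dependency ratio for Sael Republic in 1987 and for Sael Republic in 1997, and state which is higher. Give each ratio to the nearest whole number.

Sael Republic in 1987: 1.5 / 23.9 × 100 = 6
Sael Republic in 1997: 15.6 / 30.4 × 100 = 51

Sael Republic in 1987: 6
Sael Republic in 1997: 51
Higher: Sael Republic in 1997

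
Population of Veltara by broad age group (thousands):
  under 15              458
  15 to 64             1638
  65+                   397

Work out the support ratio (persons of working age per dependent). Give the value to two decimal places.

Support ratio: 1.92

Support ratio = 1638 / (458 + 397) = 1638 / 855 = 1.92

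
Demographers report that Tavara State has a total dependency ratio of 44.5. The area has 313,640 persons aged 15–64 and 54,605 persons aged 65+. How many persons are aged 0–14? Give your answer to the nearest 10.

Aged 0–14: 84,960

Total dependency ratio = (youth + elderly) / working-age × 100
44.5 = (Y + 54,605) / 313,640 × 100
⇒ 84,960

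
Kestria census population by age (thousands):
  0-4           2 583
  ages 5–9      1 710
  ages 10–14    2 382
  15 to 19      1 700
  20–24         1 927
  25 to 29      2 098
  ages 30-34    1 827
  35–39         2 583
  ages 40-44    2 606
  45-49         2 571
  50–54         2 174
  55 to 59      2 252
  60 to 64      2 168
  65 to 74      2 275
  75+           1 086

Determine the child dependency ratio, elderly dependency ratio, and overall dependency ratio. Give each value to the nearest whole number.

Youth dependency ratio: 30
Old-age dependency ratio: 15
Total dependency ratio: 46

0–14: 2 583 + 1 710 + 2 382 = 6 675
15–64: 1 700 + 1 927 + 2 098 + 1 827 + 2 583 + 2 606 + 2 571 + 2 174 + 2 252 + 2 168 = 21 906
65+: 2 275 + 1 086 = 3 361
Youth dependency ratio = 6 675 / 21 906 × 100 = 30
Old-age dependency ratio = 3 361 / 21 906 × 100 = 15
Total dependency ratio = (6 675 + 3 361) / 21 906 × 100 = 10 036 / 21 906 × 100 = 46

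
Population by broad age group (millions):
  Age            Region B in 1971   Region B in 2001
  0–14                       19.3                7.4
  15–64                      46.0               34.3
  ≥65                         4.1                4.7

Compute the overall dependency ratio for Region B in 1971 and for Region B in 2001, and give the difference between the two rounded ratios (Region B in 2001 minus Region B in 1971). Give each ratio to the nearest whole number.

Region B in 1971: (19.3 + 4.1) / 46.0 × 100 = 23.4 / 46.0 × 100 = 51
Region B in 2001: (7.4 + 4.7) / 34.3 × 100 = 12.1 / 34.3 × 100 = 35

Region B in 1971: 51
Region B in 2001: 35
Difference: -16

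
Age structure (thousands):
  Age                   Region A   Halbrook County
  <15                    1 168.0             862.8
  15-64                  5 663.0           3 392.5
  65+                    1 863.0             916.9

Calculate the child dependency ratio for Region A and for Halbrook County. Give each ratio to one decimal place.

Region A: 20.6
Halbrook County: 25.4

Region A: 1 168.0 / 5 663.0 × 100 = 20.6
Halbrook County: 862.8 / 3 392.5 × 100 = 25.4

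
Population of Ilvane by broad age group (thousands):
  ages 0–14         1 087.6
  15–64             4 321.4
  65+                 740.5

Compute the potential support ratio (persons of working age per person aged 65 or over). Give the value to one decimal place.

Potential support ratio: 5.8

Potential support ratio = 4 321.4 / 740.5 = 5.8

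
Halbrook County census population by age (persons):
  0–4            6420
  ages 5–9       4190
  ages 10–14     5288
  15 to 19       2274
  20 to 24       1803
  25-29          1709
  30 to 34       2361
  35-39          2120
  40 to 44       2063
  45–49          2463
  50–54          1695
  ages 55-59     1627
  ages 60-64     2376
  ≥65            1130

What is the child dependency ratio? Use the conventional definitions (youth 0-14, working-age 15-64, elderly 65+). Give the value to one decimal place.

0–14: 6420 + 4190 + 5288 = 15898
15–64: 2274 + 1803 + 1709 + 2361 + 2120 + 2063 + 2463 + 1695 + 1627 + 2376 = 20491
65+: 1130
Youth dependency ratio = 15898 / 20491 × 100 = 77.6

Youth dependency ratio: 77.6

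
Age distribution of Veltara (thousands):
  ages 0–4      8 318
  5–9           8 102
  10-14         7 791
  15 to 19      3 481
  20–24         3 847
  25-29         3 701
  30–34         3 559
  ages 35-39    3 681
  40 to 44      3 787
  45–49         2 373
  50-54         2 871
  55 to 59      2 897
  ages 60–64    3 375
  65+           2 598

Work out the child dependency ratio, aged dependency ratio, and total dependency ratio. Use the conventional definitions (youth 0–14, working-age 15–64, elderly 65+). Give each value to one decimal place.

Youth dependency ratio: 72.1
Old-age dependency ratio: 7.7
Total dependency ratio: 79.9

0–14: 8 318 + 8 102 + 7 791 = 24 211
15–64: 3 481 + 3 847 + 3 701 + 3 559 + 3 681 + 3 787 + 2 373 + 2 871 + 2 897 + 3 375 = 33 572
65+: 2 598
Youth dependency ratio = 24 211 / 33 572 × 100 = 72.1
Old-age dependency ratio = 2 598 / 33 572 × 100 = 7.7
Total dependency ratio = (24 211 + 2 598) / 33 572 × 100 = 26 809 / 33 572 × 100 = 79.9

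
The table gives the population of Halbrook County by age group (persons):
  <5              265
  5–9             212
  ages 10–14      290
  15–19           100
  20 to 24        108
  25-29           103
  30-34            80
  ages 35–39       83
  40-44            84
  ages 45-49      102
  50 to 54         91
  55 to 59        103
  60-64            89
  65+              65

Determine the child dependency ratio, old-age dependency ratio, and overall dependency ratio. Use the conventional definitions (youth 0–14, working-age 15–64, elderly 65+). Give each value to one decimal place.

Youth dependency ratio: 81.3
Old-age dependency ratio: 6.9
Total dependency ratio: 88.2

0–14: 265 + 212 + 290 = 767
15–64: 100 + 108 + 103 + 80 + 83 + 84 + 102 + 91 + 103 + 89 = 943
65+: 65
Youth dependency ratio = 767 / 943 × 100 = 81.3
Old-age dependency ratio = 65 / 943 × 100 = 6.9
Total dependency ratio = (767 + 65) / 943 × 100 = 832 / 943 × 100 = 88.2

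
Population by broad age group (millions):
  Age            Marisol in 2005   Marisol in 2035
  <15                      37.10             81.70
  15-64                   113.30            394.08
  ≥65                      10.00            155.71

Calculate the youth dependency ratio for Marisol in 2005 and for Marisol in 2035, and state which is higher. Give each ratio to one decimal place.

Marisol in 2005: 37.10 / 113.30 × 100 = 32.7
Marisol in 2035: 81.70 / 394.08 × 100 = 20.7

Marisol in 2005: 32.7
Marisol in 2035: 20.7
Higher: Marisol in 2005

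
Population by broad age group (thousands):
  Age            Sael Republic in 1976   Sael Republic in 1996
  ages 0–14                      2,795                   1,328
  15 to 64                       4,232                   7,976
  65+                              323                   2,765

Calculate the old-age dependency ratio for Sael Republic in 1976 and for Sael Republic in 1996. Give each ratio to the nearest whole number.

Sael Republic in 1976: 8
Sael Republic in 1996: 35

Sael Republic in 1976: 323 / 4,232 × 100 = 8
Sael Republic in 1996: 2,765 / 7,976 × 100 = 35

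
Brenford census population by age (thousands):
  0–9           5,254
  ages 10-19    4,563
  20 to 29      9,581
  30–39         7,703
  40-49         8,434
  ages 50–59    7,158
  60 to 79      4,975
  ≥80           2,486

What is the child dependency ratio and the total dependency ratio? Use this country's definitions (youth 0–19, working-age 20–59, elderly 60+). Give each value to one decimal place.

Youth dependency ratio: 29.9
Total dependency ratio: 52.6

0–19: 5,254 + 4,563 = 9,817
20–59: 9,581 + 7,703 + 8,434 + 7,158 = 32,876
60+: 4,975 + 2,486 = 7,461
Youth dependency ratio = 9,817 / 32,876 × 100 = 29.9
Total dependency ratio = (9,817 + 7,461) / 32,876 × 100 = 17,278 / 32,876 × 100 = 52.6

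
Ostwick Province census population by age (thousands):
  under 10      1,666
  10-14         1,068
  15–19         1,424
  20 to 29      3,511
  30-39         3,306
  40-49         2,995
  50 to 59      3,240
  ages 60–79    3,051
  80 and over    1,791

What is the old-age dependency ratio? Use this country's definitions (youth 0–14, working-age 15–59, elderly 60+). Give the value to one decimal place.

0–14: 1,666 + 1,068 = 2,734
15–59: 1,424 + 3,511 + 3,306 + 2,995 + 3,240 = 14,476
60+: 3,051 + 1,791 = 4,842
Old-age dependency ratio = 4,842 / 14,476 × 100 = 33.4

Old-age dependency ratio: 33.4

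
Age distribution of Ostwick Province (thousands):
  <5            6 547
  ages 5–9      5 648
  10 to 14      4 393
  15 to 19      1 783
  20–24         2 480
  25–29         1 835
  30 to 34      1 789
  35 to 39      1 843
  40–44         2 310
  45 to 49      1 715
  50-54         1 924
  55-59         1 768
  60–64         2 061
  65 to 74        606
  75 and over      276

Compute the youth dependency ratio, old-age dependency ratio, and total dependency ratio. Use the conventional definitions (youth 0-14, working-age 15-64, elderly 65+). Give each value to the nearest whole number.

Youth dependency ratio: 85
Old-age dependency ratio: 5
Total dependency ratio: 90

0–14: 6 547 + 5 648 + 4 393 = 16 588
15–64: 1 783 + 2 480 + 1 835 + 1 789 + 1 843 + 2 310 + 1 715 + 1 924 + 1 768 + 2 061 = 19 508
65+: 606 + 276 = 882
Youth dependency ratio = 16 588 / 19 508 × 100 = 85
Old-age dependency ratio = 882 / 19 508 × 100 = 5
Total dependency ratio = (16 588 + 882) / 19 508 × 100 = 17 470 / 19 508 × 100 = 90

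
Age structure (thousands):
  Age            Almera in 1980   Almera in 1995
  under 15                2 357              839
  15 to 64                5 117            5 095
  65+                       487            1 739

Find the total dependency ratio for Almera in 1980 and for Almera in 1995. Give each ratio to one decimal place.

Almera in 1980: 55.6
Almera in 1995: 50.6

Almera in 1980: (2 357 + 487) / 5 117 × 100 = 2 844 / 5 117 × 100 = 55.6
Almera in 1995: (839 + 1 739) / 5 095 × 100 = 2 578 / 5 095 × 100 = 50.6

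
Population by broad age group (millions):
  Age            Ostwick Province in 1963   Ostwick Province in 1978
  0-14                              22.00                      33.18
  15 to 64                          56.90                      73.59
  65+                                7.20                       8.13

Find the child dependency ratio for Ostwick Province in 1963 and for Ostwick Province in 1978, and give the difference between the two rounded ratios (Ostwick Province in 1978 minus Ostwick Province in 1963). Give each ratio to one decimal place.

Ostwick Province in 1963: 38.7
Ostwick Province in 1978: 45.1
Difference: +6.4

Ostwick Province in 1963: 22.00 / 56.90 × 100 = 38.7
Ostwick Province in 1978: 33.18 / 73.59 × 100 = 45.1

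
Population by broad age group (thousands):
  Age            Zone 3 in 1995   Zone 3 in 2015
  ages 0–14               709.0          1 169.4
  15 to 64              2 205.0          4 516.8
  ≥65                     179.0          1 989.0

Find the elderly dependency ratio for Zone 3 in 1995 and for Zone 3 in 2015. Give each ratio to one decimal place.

Zone 3 in 1995: 8.1
Zone 3 in 2015: 44.0

Zone 3 in 1995: 179.0 / 2 205.0 × 100 = 8.1
Zone 3 in 2015: 1 989.0 / 4 516.8 × 100 = 44.0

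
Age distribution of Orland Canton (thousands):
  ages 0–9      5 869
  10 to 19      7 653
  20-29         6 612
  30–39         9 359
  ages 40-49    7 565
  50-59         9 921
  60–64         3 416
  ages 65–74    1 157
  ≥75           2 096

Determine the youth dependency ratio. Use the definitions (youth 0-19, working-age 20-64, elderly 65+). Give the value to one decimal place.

Youth dependency ratio: 36.7

0–19: 5 869 + 7 653 = 13 522
20–64: 6 612 + 9 359 + 7 565 + 9 921 + 3 416 = 36 873
65+: 1 157 + 2 096 = 3 253
Youth dependency ratio = 13 522 / 36 873 × 100 = 36.7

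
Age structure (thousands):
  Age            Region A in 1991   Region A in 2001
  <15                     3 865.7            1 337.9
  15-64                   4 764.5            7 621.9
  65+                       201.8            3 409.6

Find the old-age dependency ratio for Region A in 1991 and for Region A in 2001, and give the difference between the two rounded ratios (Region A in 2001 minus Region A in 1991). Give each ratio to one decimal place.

Region A in 1991: 4.2
Region A in 2001: 44.7
Difference: +40.5

Region A in 1991: 201.8 / 4 764.5 × 100 = 4.2
Region A in 2001: 3 409.6 / 7 621.9 × 100 = 44.7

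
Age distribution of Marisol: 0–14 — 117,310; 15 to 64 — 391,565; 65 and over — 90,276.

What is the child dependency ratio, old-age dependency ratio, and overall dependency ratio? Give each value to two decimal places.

Youth dependency ratio = 117,310 / 391,565 × 100 = 29.96
Old-age dependency ratio = 90,276 / 391,565 × 100 = 23.06
Total dependency ratio = (117,310 + 90,276) / 391,565 × 100 = 207,586 / 391,565 × 100 = 53.01

Youth dependency ratio: 29.96
Old-age dependency ratio: 23.06
Total dependency ratio: 53.01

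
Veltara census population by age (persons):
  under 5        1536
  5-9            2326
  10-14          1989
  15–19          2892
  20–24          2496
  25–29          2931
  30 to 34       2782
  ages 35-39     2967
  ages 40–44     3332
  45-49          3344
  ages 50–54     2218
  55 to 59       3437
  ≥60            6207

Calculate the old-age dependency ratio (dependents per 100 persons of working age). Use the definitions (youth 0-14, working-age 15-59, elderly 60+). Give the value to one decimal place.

0–14: 1536 + 2326 + 1989 = 5851
15–59: 2892 + 2496 + 2931 + 2782 + 2967 + 3332 + 3344 + 2218 + 3437 = 26399
60+: 6207
Old-age dependency ratio = 6207 / 26399 × 100 = 23.5

Old-age dependency ratio: 23.5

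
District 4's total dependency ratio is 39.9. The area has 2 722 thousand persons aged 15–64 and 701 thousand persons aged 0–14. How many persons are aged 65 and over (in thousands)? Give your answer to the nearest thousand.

Total dependency ratio = (youth + elderly) / working-age × 100
39.9 = (701 + E) / 2 722 × 100
⇒ 385

Aged 65 and over: 385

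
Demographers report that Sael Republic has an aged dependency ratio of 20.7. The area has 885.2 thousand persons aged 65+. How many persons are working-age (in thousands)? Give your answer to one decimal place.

Old-age dependency ratio = elderly / working-age × 100
20.7 = 885.2 / W × 100
⇒ 4 276.3

Working-age: 4 276.3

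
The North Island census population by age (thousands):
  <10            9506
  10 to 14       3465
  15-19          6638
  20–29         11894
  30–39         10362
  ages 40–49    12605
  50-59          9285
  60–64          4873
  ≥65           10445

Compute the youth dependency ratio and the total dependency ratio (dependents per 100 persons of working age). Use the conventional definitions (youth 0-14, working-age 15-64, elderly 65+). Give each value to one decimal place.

Youth dependency ratio: 23.3
Total dependency ratio: 42.1

0–14: 9506 + 3465 = 12971
15–64: 6638 + 11894 + 10362 + 12605 + 9285 + 4873 = 55657
65+: 10445
Youth dependency ratio = 12971 / 55657 × 100 = 23.3
Total dependency ratio = (12971 + 10445) / 55657 × 100 = 23416 / 55657 × 100 = 42.1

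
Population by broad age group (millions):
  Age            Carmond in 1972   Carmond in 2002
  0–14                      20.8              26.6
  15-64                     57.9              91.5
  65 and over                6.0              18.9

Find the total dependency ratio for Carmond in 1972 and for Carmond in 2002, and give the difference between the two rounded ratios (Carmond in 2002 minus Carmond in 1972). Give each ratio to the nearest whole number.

Carmond in 1972: 46
Carmond in 2002: 50
Difference: +4

Carmond in 1972: (20.8 + 6.0) / 57.9 × 100 = 26.8 / 57.9 × 100 = 46
Carmond in 2002: (26.6 + 18.9) / 91.5 × 100 = 45.5 / 91.5 × 100 = 50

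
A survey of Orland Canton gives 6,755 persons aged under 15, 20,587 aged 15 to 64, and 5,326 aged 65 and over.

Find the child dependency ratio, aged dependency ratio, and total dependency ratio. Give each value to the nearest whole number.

Youth dependency ratio: 33
Old-age dependency ratio: 26
Total dependency ratio: 59

Youth dependency ratio = 6,755 / 20,587 × 100 = 33
Old-age dependency ratio = 5,326 / 20,587 × 100 = 26
Total dependency ratio = (6,755 + 5,326) / 20,587 × 100 = 12,081 / 20,587 × 100 = 59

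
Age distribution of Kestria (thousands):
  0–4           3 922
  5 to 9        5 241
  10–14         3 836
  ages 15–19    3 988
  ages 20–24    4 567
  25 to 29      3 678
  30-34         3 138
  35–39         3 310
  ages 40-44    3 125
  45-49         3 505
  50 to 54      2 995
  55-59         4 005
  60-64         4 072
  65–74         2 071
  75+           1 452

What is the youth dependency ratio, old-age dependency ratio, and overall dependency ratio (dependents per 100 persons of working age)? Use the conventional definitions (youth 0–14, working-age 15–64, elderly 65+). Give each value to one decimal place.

0–14: 3 922 + 5 241 + 3 836 = 12 999
15–64: 3 988 + 4 567 + 3 678 + 3 138 + 3 310 + 3 125 + 3 505 + 2 995 + 4 005 + 4 072 = 36 383
65+: 2 071 + 1 452 = 3 523
Youth dependency ratio = 12 999 / 36 383 × 100 = 35.7
Old-age dependency ratio = 3 523 / 36 383 × 100 = 9.7
Total dependency ratio = (12 999 + 3 523) / 36 383 × 100 = 16 522 / 36 383 × 100 = 45.4

Youth dependency ratio: 35.7
Old-age dependency ratio: 9.7
Total dependency ratio: 45.4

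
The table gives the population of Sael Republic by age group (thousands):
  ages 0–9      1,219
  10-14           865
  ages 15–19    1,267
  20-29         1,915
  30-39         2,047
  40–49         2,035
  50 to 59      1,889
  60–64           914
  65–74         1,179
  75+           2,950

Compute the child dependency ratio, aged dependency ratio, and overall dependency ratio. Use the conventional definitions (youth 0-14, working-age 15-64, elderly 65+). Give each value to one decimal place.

0–14: 1,219 + 865 = 2,084
15–64: 1,267 + 1,915 + 2,047 + 2,035 + 1,889 + 914 = 10,067
65+: 1,179 + 2,950 = 4,129
Youth dependency ratio = 2,084 / 10,067 × 100 = 20.7
Old-age dependency ratio = 4,129 / 10,067 × 100 = 41.0
Total dependency ratio = (2,084 + 4,129) / 10,067 × 100 = 6,213 / 10,067 × 100 = 61.7

Youth dependency ratio: 20.7
Old-age dependency ratio: 41.0
Total dependency ratio: 61.7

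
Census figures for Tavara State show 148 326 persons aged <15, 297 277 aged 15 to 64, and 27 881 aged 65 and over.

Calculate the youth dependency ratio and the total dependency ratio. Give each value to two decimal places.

Youth dependency ratio: 49.89
Total dependency ratio: 59.27

Youth dependency ratio = 148 326 / 297 277 × 100 = 49.89
Total dependency ratio = (148 326 + 27 881) / 297 277 × 100 = 176 207 / 297 277 × 100 = 59.27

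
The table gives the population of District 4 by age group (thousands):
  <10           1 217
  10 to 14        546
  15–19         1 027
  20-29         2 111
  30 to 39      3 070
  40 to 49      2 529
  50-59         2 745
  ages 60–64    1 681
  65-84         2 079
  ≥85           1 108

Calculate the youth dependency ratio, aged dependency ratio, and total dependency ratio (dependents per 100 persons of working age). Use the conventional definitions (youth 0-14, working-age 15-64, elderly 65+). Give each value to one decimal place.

0–14: 1 217 + 546 = 1 763
15–64: 1 027 + 2 111 + 3 070 + 2 529 + 2 745 + 1 681 = 13 163
65+: 2 079 + 1 108 = 3 187
Youth dependency ratio = 1 763 / 13 163 × 100 = 13.4
Old-age dependency ratio = 3 187 / 13 163 × 100 = 24.2
Total dependency ratio = (1 763 + 3 187) / 13 163 × 100 = 4 950 / 13 163 × 100 = 37.6

Youth dependency ratio: 13.4
Old-age dependency ratio: 24.2
Total dependency ratio: 37.6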